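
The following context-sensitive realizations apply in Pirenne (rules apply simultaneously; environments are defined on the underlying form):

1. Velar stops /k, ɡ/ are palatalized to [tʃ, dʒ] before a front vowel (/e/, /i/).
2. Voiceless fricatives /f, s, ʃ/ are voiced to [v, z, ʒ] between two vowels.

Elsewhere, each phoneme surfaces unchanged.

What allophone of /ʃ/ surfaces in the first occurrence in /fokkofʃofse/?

[ʃ]

/ʃ/ (between /f/ and /o/) fails the environment for rule 2, so it stays [ʃ].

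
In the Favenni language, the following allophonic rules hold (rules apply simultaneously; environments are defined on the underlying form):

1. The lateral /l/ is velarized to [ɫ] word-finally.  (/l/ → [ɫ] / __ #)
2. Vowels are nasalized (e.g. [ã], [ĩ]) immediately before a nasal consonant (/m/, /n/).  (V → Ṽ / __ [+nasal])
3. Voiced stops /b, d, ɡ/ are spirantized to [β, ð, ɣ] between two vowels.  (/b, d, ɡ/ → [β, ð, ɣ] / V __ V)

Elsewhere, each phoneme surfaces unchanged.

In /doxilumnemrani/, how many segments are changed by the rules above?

3

Segments that undergo a rule: /u/ → [ũ] (rule 2); /e/ → [ẽ] (rule 2); /a/ → [ã] (rule 2).
All other segments surface unchanged.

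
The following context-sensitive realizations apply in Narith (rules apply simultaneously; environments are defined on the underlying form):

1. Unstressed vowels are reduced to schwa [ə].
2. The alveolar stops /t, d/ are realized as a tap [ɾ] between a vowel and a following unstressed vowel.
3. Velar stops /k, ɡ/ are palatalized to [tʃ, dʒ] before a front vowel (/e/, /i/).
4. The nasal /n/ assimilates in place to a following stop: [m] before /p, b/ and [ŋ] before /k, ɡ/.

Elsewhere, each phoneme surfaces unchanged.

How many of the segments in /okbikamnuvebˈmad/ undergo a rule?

Segments that undergo a rule: /o/ → [ə] (rule 1); /i/ → [ə] (rule 1); /a/ → [ə] (rule 1); /u/ → [ə] (rule 1); /e/ → [ə] (rule 1).
All other segments surface unchanged.

5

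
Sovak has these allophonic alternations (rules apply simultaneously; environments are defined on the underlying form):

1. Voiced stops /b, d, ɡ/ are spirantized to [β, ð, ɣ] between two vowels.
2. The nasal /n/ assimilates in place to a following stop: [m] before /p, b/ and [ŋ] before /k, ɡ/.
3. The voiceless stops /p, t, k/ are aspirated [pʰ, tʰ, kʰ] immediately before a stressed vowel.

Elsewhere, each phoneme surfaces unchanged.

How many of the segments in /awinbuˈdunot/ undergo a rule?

Segments that undergo a rule: /n/ → [m] (rule 2); /d/ → [ð] (rule 1).
All other segments surface unchanged.

2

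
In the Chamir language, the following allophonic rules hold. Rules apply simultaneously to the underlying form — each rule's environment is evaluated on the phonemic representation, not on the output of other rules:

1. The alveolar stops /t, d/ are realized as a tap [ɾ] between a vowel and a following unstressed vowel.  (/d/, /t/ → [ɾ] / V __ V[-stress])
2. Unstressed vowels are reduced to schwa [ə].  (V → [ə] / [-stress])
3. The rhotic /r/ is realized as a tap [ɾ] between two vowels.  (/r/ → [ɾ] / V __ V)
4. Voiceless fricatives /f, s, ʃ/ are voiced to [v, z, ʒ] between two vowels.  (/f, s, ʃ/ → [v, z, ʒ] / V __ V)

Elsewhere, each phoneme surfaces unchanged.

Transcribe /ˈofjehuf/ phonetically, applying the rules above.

[ˈofjəhəf]

/o/ (word-initial) is in the target of rule 2 but the environment (in an unstressed syllable) is not met → [o].
/f/ — between /o/ and /j/; rule 4 does not apply here → [f].
/j/ (between /f/ and /e/) is unaffected → [j].
/e/ — between /j/ and /h/, in an unstressed syllable — surfaces as [ə] (rule 2).
/h/ — not in any rule's target class → [h].
Rule 2 applies to /u/ (between /h/ and /f/: in an unstressed syllable) → [ə].
/f/ (word-final): rule 4 targets it, but not between two vowels → unchanged [f].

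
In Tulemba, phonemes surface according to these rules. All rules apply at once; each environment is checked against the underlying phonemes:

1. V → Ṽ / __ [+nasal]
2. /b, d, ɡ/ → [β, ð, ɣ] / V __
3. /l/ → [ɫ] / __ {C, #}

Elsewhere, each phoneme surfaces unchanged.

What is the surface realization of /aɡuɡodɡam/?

[aɣuɣoðɡãm]

/a/ (word-initial) is in the target of rule 1 but the environment (before a nasal consonant) is not met → [a].
/ɡ/ (between /a/ and /u/): immediately after a vowel, so rule 2 applies → [ɣ].
/u/ (between /ɡ/ and /ɡ/): rule 1 targets it, but not before a nasal consonant → unchanged [u].
/ɡ/ (between /u/ and /o/): immediately after a vowel, so rule 2 applies → [ɣ].
/o/ (between /ɡ/ and /d/) is in the target of rule 1 but the environment (before a nasal consonant) is not met → [o].
/d/ (between /o/ and /ɡ/): immediately after a vowel, so rule 2 applies → [ð].
/ɡ/ (between /d/ and /a/) fails the environment for rule 2, so it stays [ɡ].
Rule 1 applies to /a/ (between /ɡ/ and /m/: before a nasal consonant) → [ã].
/m/ (word-final): no rule targets it → [m].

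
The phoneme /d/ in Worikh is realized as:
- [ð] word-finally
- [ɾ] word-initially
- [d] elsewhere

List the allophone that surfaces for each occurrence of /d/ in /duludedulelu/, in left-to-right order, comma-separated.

Occurrence 1 (position 1): word-initially → [ɾ].
Occurrence 2 (position 5): no conditioning environment matches → elsewhere allophone [d].
Occurrence 3 (position 7): no conditioning environment matches → elsewhere allophone [d].

[ɾ], [d], [d]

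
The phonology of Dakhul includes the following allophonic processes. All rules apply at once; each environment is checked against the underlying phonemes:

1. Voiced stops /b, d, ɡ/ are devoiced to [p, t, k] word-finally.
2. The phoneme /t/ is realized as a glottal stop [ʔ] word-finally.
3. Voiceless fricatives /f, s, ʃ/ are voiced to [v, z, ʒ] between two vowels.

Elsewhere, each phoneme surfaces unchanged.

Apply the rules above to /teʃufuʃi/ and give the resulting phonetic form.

/t/ (word-initial) fails the environment for rule 2, so it stays [t].
/e/ — not in any rule's target class → [e].
/ʃ/ (between /e/ and /u/): between two vowels, so rule 3 applies → [ʒ].
/u/ — not in any rule's target class → [u].
/f/ (between /u/ and /u/) occurs between two vowels → [v] by rule 3.
/u/ stays [u].
/ʃ/ — between /u/ and /i/, between two vowels — surfaces as [ʒ] (rule 3).
/i/ (word-final): no rule targets it → [i].

[teʒuvuʒi]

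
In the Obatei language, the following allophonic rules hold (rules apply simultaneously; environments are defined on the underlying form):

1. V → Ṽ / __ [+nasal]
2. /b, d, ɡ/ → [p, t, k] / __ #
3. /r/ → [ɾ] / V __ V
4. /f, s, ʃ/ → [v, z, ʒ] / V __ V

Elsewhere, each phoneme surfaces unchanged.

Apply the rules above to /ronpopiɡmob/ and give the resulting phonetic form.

[rõnpopiɡmop]

/r/ (word-initial): rule 3 targets it, but not between two vowels → unchanged [r].
Rule 1 applies to /o/ (between /r/ and /n/: before a nasal consonant) → [õ].
/n/ stays [n].
/p/ stays [p].
/o/ — between /p/ and /p/; rule 1 does not apply here → [o].
/p/ — not in any rule's target class → [p].
/i/ (between /p/ and /ɡ/) is in the target of rule 1 but the environment (before a nasal consonant) is not met → [i].
/ɡ/ (between /i/ and /m/) is in the target of rule 2 but the environment (word-finally) is not met → [ɡ].
/m/ stays [m].
/o/ — between /m/ and /b/; rule 1 does not apply here → [o].
/b/ (word-final): word-finally, so rule 2 applies → [p].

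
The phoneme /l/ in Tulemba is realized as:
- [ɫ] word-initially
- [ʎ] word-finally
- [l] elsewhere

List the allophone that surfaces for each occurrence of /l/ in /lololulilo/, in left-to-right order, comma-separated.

[ɫ], [l], [l], [l], [l]

Occurrence 1 (position 1): word-initially → [ɫ].
Occurrence 2 (position 3): no conditioning environment matches → elsewhere allophone [l].
Occurrence 3 (position 5): no conditioning environment matches → elsewhere allophone [l].
Occurrence 4 (position 7): no conditioning environment matches → elsewhere allophone [l].
Occurrence 5 (position 9): no conditioning environment matches → elsewhere allophone [l].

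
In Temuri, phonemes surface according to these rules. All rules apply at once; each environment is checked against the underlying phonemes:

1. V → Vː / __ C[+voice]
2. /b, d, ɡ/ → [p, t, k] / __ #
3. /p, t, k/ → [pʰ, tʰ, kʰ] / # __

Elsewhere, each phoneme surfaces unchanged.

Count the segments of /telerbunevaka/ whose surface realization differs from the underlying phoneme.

5

Segments that undergo a rule: /t/ → [tʰ] (rule 3); /e/ → [eː] (rule 1); /e/ → [eː] (rule 1); /u/ → [uː] (rule 1); /e/ → [eː] (rule 1).
All other segments surface unchanged.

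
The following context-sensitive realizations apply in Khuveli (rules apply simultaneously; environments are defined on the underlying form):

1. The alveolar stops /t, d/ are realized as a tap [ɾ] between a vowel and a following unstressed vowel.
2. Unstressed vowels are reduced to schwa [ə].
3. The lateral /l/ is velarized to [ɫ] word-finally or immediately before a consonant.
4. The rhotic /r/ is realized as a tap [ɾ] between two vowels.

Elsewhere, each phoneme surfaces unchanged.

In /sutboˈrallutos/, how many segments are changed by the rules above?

7

Segments that undergo a rule: /u/ → [ə] (rule 2); /o/ → [ə] (rule 2); /r/ → [ɾ] (rule 4); /l/ → [ɫ] (rule 3); /u/ → [ə] (rule 2); /t/ → [ɾ] (rule 1); /o/ → [ə] (rule 2).
All other segments surface unchanged.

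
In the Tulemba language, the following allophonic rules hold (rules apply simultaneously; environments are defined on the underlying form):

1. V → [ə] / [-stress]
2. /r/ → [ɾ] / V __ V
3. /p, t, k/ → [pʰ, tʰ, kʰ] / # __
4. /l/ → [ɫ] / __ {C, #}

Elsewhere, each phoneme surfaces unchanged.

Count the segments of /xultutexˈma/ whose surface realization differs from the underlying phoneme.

4

Segments that undergo a rule: /u/ → [ə] (rule 1); /l/ → [ɫ] (rule 4); /u/ → [ə] (rule 1); /e/ → [ə] (rule 1).
All other segments surface unchanged.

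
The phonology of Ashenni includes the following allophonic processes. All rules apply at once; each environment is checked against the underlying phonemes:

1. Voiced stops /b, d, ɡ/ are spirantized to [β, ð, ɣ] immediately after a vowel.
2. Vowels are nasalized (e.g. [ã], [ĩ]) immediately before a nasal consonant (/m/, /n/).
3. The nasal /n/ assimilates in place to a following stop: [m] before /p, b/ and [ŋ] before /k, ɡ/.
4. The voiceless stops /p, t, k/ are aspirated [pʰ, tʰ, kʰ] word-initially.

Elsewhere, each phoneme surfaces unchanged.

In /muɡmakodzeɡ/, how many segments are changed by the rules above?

3

Segments that undergo a rule: /ɡ/ → [ɣ] (rule 1); /d/ → [ð] (rule 1); /ɡ/ → [ɣ] (rule 1).
All other segments surface unchanged.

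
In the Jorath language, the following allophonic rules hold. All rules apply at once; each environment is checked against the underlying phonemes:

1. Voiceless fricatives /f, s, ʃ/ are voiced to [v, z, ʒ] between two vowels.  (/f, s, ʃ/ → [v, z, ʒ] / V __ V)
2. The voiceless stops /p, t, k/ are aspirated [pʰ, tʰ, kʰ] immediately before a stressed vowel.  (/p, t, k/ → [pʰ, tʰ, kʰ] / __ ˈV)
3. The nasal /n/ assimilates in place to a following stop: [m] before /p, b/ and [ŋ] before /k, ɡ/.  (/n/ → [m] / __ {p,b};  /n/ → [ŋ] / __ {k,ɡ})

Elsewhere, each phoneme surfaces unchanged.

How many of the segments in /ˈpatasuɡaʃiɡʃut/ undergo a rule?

Segments that undergo a rule: /p/ → [pʰ] (rule 2); /s/ → [z] (rule 1); /ʃ/ → [ʒ] (rule 1).
All other segments surface unchanged.

3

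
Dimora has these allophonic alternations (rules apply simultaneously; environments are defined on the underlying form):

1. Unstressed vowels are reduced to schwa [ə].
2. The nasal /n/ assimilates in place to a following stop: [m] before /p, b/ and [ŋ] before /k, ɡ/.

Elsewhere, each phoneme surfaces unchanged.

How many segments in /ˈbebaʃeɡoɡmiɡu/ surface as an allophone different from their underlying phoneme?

5

Segments that undergo a rule: /a/ → [ə] (rule 1); /e/ → [ə] (rule 1); /o/ → [ə] (rule 1); /i/ → [ə] (rule 1); /u/ → [ə] (rule 1).
All other segments surface unchanged.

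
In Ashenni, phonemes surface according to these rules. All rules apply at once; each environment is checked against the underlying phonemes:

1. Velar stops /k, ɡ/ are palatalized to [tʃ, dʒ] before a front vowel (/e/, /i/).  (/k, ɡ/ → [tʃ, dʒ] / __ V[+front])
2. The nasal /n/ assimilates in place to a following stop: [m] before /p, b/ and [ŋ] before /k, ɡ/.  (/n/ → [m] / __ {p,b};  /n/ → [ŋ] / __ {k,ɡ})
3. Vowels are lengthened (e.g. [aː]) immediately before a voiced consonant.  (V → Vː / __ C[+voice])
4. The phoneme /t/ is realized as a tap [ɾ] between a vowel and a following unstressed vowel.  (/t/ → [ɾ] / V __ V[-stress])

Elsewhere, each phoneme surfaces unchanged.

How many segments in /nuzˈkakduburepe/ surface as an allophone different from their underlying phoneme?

3

Segments that undergo a rule: /u/ → [uː] (rule 3); /u/ → [uː] (rule 3); /u/ → [uː] (rule 3).
All other segments surface unchanged.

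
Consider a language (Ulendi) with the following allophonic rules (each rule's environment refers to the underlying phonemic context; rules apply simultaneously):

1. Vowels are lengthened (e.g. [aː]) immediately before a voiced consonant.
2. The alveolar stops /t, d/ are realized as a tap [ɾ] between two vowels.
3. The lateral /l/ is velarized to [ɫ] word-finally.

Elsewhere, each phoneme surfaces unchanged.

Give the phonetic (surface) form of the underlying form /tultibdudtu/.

[tuːltiːbduːdtu]

/t/ (word-initial) fails the environment for rule 2, so it stays [t].
/u/ — between /t/ and /l/, before a voiced consonant — surfaces as [uː] (rule 1).
/l/ (between /u/ and /t/) is in the target of rule 3 but the environment (word-finally) is not met → [l].
/t/ (between /l/ and /i/) fails the environment for rule 2, so it stays [t].
/i/ (between /t/ and /b/): before a voiced consonant, so rule 1 applies → [iː].
/b/ (between /i/ and /d/): no rule targets it → [b].
/d/ — between /b/ and /u/; rule 2 does not apply here → [d].
/u/ meets the environment for rule 1 (before a voiced consonant) → [uː].
/d/ (between /u/ and /t/) is in the target of rule 2 but the environment (between two vowels) is not met → [d].
/t/ — between /d/ and /u/; rule 2 does not apply here → [t].
/u/ (word-final): rule 1 targets it, but not before a voiced consonant → unchanged [u].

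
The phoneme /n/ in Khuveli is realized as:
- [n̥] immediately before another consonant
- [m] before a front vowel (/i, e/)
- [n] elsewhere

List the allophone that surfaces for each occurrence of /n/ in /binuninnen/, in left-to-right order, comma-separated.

[n], [m], [n̥], [m], [n]

Occurrence 1 (position 3): no conditioning environment matches → elsewhere allophone [n].
Occurrence 2 (position 5): before a front vowel (/i, e/) → [m].
Occurrence 3 (position 7): immediately before another consonant → [n̥].
Occurrence 4 (position 8): before a front vowel (/i, e/) → [m].
Occurrence 5 (position 10): no conditioning environment matches → elsewhere allophone [n].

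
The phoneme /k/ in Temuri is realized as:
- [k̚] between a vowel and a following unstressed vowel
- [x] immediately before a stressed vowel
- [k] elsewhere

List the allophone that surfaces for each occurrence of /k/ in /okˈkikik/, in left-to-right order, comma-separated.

[k], [x], [k̚], [k]

Occurrence 1 (position 2): no conditioning environment matches → elsewhere allophone [k].
Occurrence 2 (position 3): immediately before a stressed vowel → [x].
Occurrence 3 (position 5): between a vowel and a following unstressed vowel → [k̚].
Occurrence 4 (position 7): no conditioning environment matches → elsewhere allophone [k].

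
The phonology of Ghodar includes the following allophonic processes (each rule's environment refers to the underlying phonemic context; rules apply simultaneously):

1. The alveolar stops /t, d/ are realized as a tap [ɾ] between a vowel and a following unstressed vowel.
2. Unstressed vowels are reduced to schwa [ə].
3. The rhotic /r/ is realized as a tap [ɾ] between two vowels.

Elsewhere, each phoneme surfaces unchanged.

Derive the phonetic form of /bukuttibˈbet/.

[bəkəttəbˈbet]

/u/ — between /b/ and /k/, in an unstressed syllable — surfaces as [ə] (rule 2).
/u/ — between /k/ and /t/, in an unstressed syllable — surfaces as [ə] (rule 2).
/t/ (between /u/ and /t/) fails the environment for rule 1, so it stays [t].
/t/ (between /t/ and /i/) is in the target of rule 1 but the environment (between a vowel and a following unstressed vowel) is not met → [t].
/i/ (between /t/ and /b/) occurs in an unstressed syllable → [ə] by rule 2.
/e/ (between /b/ and /t/) fails the environment for rule 2, so it stays [e].
/t/ (word-final) fails the environment for rule 1, so it stays [t].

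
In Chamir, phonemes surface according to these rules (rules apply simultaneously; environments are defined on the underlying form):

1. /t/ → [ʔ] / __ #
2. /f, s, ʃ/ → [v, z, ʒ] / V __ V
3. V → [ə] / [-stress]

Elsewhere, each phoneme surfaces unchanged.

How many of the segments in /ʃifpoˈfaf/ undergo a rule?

3

Segments that undergo a rule: /i/ → [ə] (rule 3); /o/ → [ə] (rule 3); /f/ → [v] (rule 2).
All other segments surface unchanged.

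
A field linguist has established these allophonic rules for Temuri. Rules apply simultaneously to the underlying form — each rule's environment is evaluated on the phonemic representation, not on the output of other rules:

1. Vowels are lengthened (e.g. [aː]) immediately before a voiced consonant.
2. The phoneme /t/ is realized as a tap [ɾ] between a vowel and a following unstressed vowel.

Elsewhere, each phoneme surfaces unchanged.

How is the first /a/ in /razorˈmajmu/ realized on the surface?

Rule 1 applies to /a/ (between /r/ and /z/: before a voiced consonant) → [aː].

[aː]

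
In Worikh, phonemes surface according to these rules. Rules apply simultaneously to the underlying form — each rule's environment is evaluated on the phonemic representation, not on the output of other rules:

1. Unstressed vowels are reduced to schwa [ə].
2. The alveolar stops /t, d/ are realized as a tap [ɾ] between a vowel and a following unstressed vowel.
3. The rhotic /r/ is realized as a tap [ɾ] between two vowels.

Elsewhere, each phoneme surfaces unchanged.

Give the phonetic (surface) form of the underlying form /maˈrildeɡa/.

[məˈɾildəɡə]

/a/ (between /m/ and /r/): in an unstressed syllable, so rule 1 applies → [ə].
/r/ meets the environment for rule 3 (between two vowels) → [ɾ].
/i/ (between /r/ and /l/): rule 1 targets it, but not in an unstressed syllable → unchanged [i].
/d/ (between /l/ and /e/) is in the target of rule 2 but the environment (between a vowel and a following unstressed vowel) is not met → [d].
Rule 1 applies to /e/ (between /d/ and /ɡ/: in an unstressed syllable) → [ə].
/a/ (word-final): in an unstressed syllable, so rule 1 applies → [ə].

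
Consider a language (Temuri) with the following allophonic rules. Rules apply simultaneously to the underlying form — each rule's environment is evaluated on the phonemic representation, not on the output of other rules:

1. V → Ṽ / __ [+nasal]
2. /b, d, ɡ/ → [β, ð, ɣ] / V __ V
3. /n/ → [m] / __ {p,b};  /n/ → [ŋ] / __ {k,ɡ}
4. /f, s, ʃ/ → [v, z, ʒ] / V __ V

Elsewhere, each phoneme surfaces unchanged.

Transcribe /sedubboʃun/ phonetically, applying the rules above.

/s/ (word-initial): rule 4 targets it, but not between two vowels → unchanged [s].
/e/ (between /s/ and /d/) fails the environment for rule 1, so it stays [e].
/d/ meets the environment for rule 2 (between two vowels) → [ð].
/u/ (between /d/ and /b/) fails the environment for rule 1, so it stays [u].
/b/ (between /u/ and /b/) fails the environment for rule 2, so it stays [b].
/b/ — between /b/ and /o/; rule 2 does not apply here → [b].
/o/ (between /b/ and /ʃ/): rule 1 targets it, but not before a nasal consonant → unchanged [o].
Rule 4 applies to /ʃ/ (between /o/ and /u/: between two vowels) → [ʒ].
Rule 1 applies to /u/ (between /ʃ/ and /n/: before a nasal consonant) → [ũ].
/n/ — word-final; rule 3 does not apply here → [n].

[seðubboʒũn]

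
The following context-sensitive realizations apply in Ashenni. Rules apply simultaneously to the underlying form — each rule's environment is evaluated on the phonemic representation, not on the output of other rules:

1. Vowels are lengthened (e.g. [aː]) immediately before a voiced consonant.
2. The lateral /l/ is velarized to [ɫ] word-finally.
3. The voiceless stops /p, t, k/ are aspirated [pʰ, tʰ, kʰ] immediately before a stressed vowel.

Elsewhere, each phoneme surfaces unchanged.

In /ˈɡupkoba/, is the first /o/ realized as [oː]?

/o/ (between /k/ and /b/): before a voiced consonant, so rule 1 applies → [oː].
The actual realization is [oː], which matches [oː].

Yes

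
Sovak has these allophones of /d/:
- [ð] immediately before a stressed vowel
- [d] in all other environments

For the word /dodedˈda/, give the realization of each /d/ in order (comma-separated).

Occurrence 1 (position 1): no conditioning environment matches → elsewhere allophone [d].
Occurrence 2 (position 3): no conditioning environment matches → elsewhere allophone [d].
Occurrence 3 (position 5): no conditioning environment matches → elsewhere allophone [d].
Occurrence 4 (position 6): immediately before a stressed vowel → [ð].

[d], [d], [d], [ð]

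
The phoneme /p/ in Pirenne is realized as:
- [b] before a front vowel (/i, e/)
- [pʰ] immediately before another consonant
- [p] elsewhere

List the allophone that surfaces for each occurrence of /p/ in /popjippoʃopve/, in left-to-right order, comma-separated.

[p], [pʰ], [pʰ], [p], [pʰ]

Occurrence 1 (position 1): no conditioning environment matches → elsewhere allophone [p].
Occurrence 2 (position 3): immediately before another consonant → [pʰ].
Occurrence 3 (position 6): immediately before another consonant → [pʰ].
Occurrence 4 (position 7): no conditioning environment matches → elsewhere allophone [p].
Occurrence 5 (position 11): immediately before another consonant → [pʰ].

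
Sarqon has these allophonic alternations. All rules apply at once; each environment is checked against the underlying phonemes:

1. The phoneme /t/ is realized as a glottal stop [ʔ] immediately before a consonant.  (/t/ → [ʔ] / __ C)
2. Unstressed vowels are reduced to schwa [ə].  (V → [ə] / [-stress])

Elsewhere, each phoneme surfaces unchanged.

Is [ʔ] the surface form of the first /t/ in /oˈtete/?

No

/t/ (between /o/ and /e/) fails the environment for rule 1, so it stays [t].
The actual realization is [t], not [ʔ].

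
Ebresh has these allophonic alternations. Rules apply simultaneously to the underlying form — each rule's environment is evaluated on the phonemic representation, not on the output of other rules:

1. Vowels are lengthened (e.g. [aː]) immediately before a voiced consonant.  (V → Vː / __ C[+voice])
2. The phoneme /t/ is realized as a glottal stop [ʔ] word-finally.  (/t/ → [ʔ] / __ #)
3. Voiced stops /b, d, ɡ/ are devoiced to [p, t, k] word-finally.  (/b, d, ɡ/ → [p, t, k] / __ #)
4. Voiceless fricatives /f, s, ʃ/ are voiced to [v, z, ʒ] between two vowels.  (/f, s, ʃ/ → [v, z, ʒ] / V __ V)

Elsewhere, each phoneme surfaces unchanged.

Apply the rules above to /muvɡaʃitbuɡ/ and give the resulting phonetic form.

/m/ (word-initial): no rule targets it → [m].
Rule 1 applies to /u/ (between /m/ and /v/: before a voiced consonant) → [uː].
/v/ (between /u/ and /ɡ/) is unaffected → [v].
/ɡ/ (between /v/ and /a/) is in the target of rule 3 but the environment (word-finally) is not met → [ɡ].
/a/ — between /ɡ/ and /ʃ/; rule 1 does not apply here → [a].
/ʃ/ (between /a/ and /i/): between two vowels, so rule 4 applies → [ʒ].
/i/ (between /ʃ/ and /t/) fails the environment for rule 1, so it stays [i].
/t/ (between /i/ and /b/): rule 2 targets it, but not word-finally → unchanged [t].
/b/ (between /t/ and /u/) fails the environment for rule 3, so it stays [b].
/u/ (between /b/ and /ɡ/) occurs before a voiced consonant → [uː] by rule 1.
/ɡ/ — word-final, word-finally — surfaces as [k] (rule 3).

[muːvɡaʒitbuːk]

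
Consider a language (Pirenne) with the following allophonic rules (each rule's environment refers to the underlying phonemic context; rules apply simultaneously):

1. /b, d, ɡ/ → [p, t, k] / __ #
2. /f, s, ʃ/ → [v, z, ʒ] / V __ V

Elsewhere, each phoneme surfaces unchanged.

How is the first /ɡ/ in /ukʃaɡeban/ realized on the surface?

[ɡ]

/ɡ/ (between /a/ and /e/) is in the target of rule 1 but the environment (word-finally) is not met → [ɡ].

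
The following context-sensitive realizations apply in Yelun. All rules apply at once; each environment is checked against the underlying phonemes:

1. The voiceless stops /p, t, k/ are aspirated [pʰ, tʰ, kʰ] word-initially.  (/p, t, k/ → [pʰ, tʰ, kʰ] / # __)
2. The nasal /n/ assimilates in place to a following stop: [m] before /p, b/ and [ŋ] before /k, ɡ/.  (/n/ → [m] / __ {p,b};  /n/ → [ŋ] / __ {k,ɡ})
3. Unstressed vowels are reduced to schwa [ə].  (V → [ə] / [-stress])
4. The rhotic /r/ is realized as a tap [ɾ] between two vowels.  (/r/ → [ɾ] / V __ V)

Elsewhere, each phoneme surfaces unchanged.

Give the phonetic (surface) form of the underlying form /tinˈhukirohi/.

/t/ (word-initial) occurs word-initially → [tʰ] by rule 1.
/i/ (between /t/ and /n/) occurs in an unstressed syllable → [ə] by rule 3.
/n/ (between /i/ and /h/): rule 2 targets it, but not before a labial or velar stop → unchanged [n].
/u/ (between /h/ and /k/): rule 3 targets it, but not in an unstressed syllable → unchanged [u].
/k/ — between /u/ and /i/; rule 1 does not apply here → [k].
/i/ (between /k/ and /r/): in an unstressed syllable, so rule 3 applies → [ə].
/r/ — between /i/ and /o/, between two vowels — surfaces as [ɾ] (rule 4).
/o/ — between /r/ and /h/, in an unstressed syllable — surfaces as [ə] (rule 3).
/i/ (word-final): in an unstressed syllable, so rule 3 applies → [ə].

[tʰənˈhukəɾəhə]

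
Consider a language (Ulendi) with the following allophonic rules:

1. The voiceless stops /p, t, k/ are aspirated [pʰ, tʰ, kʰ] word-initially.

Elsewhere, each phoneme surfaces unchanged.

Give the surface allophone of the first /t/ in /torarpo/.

[tʰ]

Rule 1 applies to /t/ (word-initial: word-initially) → [tʰ].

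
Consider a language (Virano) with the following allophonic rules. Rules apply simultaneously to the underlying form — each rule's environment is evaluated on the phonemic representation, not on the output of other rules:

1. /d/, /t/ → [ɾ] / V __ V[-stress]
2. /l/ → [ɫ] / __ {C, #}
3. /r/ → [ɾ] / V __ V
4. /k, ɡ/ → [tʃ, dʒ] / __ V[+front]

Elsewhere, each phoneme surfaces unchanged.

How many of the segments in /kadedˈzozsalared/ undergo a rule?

2

Segments that undergo a rule: /d/ → [ɾ] (rule 1); /r/ → [ɾ] (rule 3).
All other segments surface unchanged.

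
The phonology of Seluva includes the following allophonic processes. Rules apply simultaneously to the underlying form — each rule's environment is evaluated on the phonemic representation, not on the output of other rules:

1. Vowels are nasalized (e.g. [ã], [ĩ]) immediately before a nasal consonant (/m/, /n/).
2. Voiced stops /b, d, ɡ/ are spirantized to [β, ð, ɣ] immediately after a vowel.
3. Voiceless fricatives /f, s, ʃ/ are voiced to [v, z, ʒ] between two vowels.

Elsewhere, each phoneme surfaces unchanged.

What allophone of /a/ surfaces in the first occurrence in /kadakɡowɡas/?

[a]

/a/ (between /k/ and /d/): rule 1 targets it, but not before a nasal consonant → unchanged [a].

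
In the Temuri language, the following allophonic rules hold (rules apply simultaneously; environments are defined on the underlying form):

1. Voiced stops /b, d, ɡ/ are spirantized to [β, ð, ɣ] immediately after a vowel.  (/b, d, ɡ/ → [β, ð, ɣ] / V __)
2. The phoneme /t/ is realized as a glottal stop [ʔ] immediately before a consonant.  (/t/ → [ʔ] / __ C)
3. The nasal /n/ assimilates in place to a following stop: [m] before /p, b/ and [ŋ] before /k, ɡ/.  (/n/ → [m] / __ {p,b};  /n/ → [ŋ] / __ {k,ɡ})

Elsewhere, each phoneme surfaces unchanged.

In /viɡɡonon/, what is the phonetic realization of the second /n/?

/n/ (word-final) is in the target of rule 3 but the environment (before a labial or velar stop) is not met → [n].

[n]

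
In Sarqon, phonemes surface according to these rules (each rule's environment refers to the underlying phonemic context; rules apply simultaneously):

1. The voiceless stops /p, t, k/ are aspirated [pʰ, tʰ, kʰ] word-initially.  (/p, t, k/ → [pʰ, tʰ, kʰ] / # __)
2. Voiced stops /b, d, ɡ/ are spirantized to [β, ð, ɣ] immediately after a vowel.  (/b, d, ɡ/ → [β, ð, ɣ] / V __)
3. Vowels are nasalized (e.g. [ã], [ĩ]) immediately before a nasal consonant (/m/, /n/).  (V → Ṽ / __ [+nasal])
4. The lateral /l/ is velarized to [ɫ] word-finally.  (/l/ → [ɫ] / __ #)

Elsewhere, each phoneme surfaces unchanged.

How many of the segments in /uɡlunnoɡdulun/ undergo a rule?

4

Segments that undergo a rule: /ɡ/ → [ɣ] (rule 2); /u/ → [ũ] (rule 3); /ɡ/ → [ɣ] (rule 2); /u/ → [ũ] (rule 3).
All other segments surface unchanged.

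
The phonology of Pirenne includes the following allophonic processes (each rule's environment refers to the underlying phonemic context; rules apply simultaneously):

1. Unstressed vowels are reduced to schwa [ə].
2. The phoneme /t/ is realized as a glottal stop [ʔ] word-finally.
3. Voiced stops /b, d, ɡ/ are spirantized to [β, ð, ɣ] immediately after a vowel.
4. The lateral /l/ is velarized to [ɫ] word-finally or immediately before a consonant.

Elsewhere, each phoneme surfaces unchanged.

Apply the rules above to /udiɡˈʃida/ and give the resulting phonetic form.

/u/ (word-initial) occurs in an unstressed syllable → [ə] by rule 1.
/d/ (between /u/ and /i/): immediately after a vowel, so rule 3 applies → [ð].
/i/ — between /d/ and /ɡ/, in an unstressed syllable — surfaces as [ə] (rule 1).
/ɡ/ meets the environment for rule 3 (immediately after a vowel) → [ɣ].
/i/ (between /ʃ/ and /d/) is in the target of rule 1 but the environment (in an unstressed syllable) is not met → [i].
/d/ meets the environment for rule 3 (immediately after a vowel) → [ð].
Rule 1 applies to /a/ (word-final: in an unstressed syllable) → [ə].

[əðəɣˈʃiðə]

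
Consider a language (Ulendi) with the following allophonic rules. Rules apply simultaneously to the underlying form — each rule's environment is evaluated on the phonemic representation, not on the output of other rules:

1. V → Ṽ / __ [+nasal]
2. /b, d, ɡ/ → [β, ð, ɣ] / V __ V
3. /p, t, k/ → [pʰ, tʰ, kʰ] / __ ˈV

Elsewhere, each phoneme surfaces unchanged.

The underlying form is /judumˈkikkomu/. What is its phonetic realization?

/u/ — between /j/ and /d/; rule 1 does not apply here → [u].
/d/ (between /u/ and /u/) occurs between two vowels → [ð] by rule 2.
/u/ (between /d/ and /m/) occurs before a nasal consonant → [ũ] by rule 1.
/k/ (between /m/ and /i/): immediately before a stressed vowel, so rule 3 applies → [kʰ].
/i/ (between /k/ and /k/): rule 1 targets it, but not before a nasal consonant → unchanged [i].
/k/ (between /i/ and /k/) fails the environment for rule 3, so it stays [k].
/k/ (between /k/ and /o/): rule 3 targets it, but not immediately before a stressed vowel → unchanged [k].
/o/ meets the environment for rule 1 (before a nasal consonant) → [õ].
/u/ (word-final): rule 1 targets it, but not before a nasal consonant → unchanged [u].

[juðũmˈkʰikkõmu]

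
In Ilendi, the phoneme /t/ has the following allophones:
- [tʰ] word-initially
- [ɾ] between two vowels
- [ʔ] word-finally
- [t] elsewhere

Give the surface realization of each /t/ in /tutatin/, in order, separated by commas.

[tʰ], [ɾ], [ɾ]

Occurrence 1 (position 1): word-initially → [tʰ].
Occurrence 2 (position 3): between two vowels → [ɾ].
Occurrence 3 (position 5): between two vowels → [ɾ].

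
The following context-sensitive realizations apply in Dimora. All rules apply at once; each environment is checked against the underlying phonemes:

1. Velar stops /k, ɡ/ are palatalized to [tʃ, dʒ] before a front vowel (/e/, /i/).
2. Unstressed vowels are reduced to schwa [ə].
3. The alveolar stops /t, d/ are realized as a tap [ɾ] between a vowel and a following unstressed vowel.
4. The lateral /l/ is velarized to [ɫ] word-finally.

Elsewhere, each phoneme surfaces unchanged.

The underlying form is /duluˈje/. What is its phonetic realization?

/d/ — word-initial; rule 3 does not apply here → [d].
Rule 2 applies to /u/ (between /d/ and /l/: in an unstressed syllable) → [ə].
/l/ (between /u/ and /u/) is in the target of rule 4 but the environment (word-finally) is not met → [l].
/u/ — between /l/ and /j/, in an unstressed syllable — surfaces as [ə] (rule 2).
/j/ (between /u/ and /e/) is unaffected → [j].
/e/ — word-final; rule 2 does not apply here → [e].

[dələˈje]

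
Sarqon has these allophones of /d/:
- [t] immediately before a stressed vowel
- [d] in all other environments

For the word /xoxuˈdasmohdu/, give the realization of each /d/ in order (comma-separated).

Occurrence 1 (position 5): immediately before a stressed vowel → [t].
Occurrence 2 (position 11): no conditioning environment matches → elsewhere allophone [d].

[t], [d]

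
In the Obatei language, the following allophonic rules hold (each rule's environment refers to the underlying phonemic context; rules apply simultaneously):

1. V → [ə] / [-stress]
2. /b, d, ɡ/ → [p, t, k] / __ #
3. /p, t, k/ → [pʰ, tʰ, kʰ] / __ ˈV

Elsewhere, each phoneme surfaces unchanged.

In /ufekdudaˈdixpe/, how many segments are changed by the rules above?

5

Segments that undergo a rule: /u/ → [ə] (rule 1); /e/ → [ə] (rule 1); /u/ → [ə] (rule 1); /a/ → [ə] (rule 1); /e/ → [ə] (rule 1).
All other segments surface unchanged.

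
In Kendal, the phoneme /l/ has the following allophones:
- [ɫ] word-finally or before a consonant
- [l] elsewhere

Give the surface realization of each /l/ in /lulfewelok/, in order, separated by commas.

Occurrence 1 (position 1): no conditioning environment matches → elsewhere allophone [l].
Occurrence 2 (position 3): word-finally or before a consonant → [ɫ].
Occurrence 3 (position 8): no conditioning environment matches → elsewhere allophone [l].

[l], [ɫ], [l]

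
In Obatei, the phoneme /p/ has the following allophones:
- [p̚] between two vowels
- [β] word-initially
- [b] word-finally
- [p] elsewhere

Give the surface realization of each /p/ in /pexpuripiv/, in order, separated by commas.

[β], [p], [p̚]

Occurrence 1 (position 1): word-initially → [β].
Occurrence 2 (position 4): no conditioning environment matches → elsewhere allophone [p].
Occurrence 3 (position 8): between two vowels → [p̚].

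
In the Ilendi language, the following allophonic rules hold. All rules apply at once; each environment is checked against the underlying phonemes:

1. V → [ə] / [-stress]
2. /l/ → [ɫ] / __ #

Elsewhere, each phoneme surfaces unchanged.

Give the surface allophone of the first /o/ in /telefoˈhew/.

Rule 1 applies to /o/ (between /f/ and /h/: in an unstressed syllable) → [ə].

[ə]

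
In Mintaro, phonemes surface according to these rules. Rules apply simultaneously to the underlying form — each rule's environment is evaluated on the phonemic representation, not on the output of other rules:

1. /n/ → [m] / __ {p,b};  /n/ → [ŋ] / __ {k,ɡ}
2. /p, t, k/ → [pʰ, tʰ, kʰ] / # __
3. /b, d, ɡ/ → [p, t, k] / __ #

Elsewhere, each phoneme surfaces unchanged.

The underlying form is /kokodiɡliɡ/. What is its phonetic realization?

[kʰokodiɡlik]

/k/ — word-initial, word-initially — surfaces as [kʰ] (rule 2).
/o/ stays [o].
/k/ — between /o/ and /o/; rule 2 does not apply here → [k].
/o/ (between /k/ and /d/) is unaffected → [o].
/d/ (between /o/ and /i/) fails the environment for rule 3, so it stays [d].
/i/ (between /d/ and /ɡ/) is unaffected → [i].
/ɡ/ (between /i/ and /l/): rule 3 targets it, but not word-finally → unchanged [ɡ].
/l/ (between /ɡ/ and /i/): no rule targets it → [l].
/i/ stays [i].
/ɡ/ meets the environment for rule 3 (word-finally) → [k].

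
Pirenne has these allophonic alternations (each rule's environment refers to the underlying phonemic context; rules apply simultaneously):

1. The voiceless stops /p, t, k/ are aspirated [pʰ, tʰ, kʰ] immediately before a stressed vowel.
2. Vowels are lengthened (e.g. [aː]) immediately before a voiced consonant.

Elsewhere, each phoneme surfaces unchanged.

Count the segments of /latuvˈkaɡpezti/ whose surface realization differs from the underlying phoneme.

4

Segments that undergo a rule: /u/ → [uː] (rule 2); /k/ → [kʰ] (rule 1); /a/ → [aː] (rule 2); /e/ → [eː] (rule 2).
All other segments surface unchanged.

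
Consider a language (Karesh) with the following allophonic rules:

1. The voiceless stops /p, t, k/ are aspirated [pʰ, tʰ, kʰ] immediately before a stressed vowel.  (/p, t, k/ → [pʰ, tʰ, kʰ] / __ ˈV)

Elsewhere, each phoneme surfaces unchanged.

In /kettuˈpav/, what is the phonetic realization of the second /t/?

[t]

/t/ (between /t/ and /u/): rule 1 targets it, but not immediately before a stressed vowel → unchanged [t].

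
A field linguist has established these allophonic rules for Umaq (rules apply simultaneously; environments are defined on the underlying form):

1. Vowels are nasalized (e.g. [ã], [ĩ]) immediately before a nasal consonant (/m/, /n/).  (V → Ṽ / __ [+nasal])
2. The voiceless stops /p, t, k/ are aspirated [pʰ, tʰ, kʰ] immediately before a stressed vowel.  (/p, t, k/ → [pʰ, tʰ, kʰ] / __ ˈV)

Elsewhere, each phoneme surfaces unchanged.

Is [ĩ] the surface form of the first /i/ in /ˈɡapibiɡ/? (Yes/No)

No

/i/ (between /p/ and /b/) fails the environment for rule 1, so it stays [i].
The actual realization is [i], not [ĩ].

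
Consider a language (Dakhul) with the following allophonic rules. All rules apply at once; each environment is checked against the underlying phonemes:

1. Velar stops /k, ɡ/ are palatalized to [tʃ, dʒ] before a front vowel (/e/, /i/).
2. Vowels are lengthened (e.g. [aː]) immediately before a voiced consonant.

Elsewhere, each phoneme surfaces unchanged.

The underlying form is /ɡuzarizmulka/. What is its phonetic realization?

[ɡuːzaːriːzmuːlka]

/ɡ/ (word-initial) fails the environment for rule 1, so it stays [ɡ].
/u/ meets the environment for rule 2 (before a voiced consonant) → [uː].
/z/ (between /u/ and /a/) is unaffected → [z].
/a/ — between /z/ and /r/, before a voiced consonant — surfaces as [aː] (rule 2).
/r/ — not in any rule's target class → [r].
/i/ (between /r/ and /z/) occurs before a voiced consonant → [iː] by rule 2.
/z/ (between /i/ and /m/) is unaffected → [z].
/m/ stays [m].
/u/ — between /m/ and /l/, before a voiced consonant — surfaces as [uː] (rule 2).
/l/ — not in any rule's target class → [l].
/k/ (between /l/ and /a/) fails the environment for rule 1, so it stays [k].
/a/ (word-final) is in the target of rule 2 but the environment (before a voiced consonant) is not met → [a].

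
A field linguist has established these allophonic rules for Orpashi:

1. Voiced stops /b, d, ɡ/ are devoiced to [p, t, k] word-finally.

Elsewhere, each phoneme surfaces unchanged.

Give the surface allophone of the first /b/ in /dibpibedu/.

[b]

/b/ (between /i/ and /p/) is in the target of rule 1 but the environment (word-finally) is not met → [b].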